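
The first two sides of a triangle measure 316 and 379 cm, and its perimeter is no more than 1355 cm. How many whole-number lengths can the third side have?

Triangle inequality: 63 < x < 695. Perimeter ≤ 1355 gives x ≤ 1355 − 316 − 379 = 660.
So 63 < x ≤ 660; integers 64 through 660: 597 values.

597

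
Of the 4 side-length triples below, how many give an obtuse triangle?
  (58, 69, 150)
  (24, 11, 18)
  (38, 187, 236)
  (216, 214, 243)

(58,69,150): 58+69 ≤ 150, not a triangle
(24,11,18): 11²+18² = 445 < 576 = 24² → obtuse
(38,187,236): 38+187 ≤ 236, not a triangle
(216,214,243): 214²+216² = 92452 > 59049 = 243² → acute
1 of the 4 is obtuse.

1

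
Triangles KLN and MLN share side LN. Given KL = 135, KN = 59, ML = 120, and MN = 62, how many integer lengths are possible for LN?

From triangle KLN: 76 < LN < 194.
From triangle MLN: 58 < LN < 182.
Intersection: 76 < LN < 182, so integers 77 through 181: 105 values.

105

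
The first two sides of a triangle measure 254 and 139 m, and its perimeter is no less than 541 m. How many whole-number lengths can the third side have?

245

Triangle inequality: 115 < x < 393. Perimeter ≥ 541 gives x ≥ 541 − 254 − 139 = 148.
So 148 ≤ x < 393; integers 148 through 392: 245 values.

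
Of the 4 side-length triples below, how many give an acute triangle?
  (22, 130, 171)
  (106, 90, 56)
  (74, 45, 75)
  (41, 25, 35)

(22,130,171): 22+130 ≤ 171, not a triangle
(106,90,56): 56²+90² = 11236 = 106² → right
(74,45,75): 45²+74² = 7501 > 5625 = 75² → acute
(41,25,35): 25²+35² = 1850 > 1681 = 41² → acute
2 of the 4 are acute.

2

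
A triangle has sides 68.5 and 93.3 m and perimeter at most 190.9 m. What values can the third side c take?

24.8 < c ≤ 29.1 m

Triangle inequality alone gives 24.8 < c < 161.8.
The perimeter condition gives c ≤ 190.9 − 68.5 − 93.3 = 29.1.
Intersecting the two: 24.8 < c ≤ 29.1.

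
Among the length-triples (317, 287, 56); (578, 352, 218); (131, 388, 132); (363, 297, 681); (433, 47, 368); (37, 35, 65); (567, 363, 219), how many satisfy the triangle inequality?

(56,287,317): 56+287 > 317 → valid
(218,352,578): 218+352 ≤ 578 → not valid
(131,132,388): 131+132 ≤ 388 → not valid
(297,363,681): 297+363 ≤ 681 → not valid
(47,368,433): 47+368 ≤ 433 → not valid
(35,37,65): 35+37 > 65 → valid
(219,363,567): 219+363 > 567 → valid
3 of the 7 triples form a triangle.

3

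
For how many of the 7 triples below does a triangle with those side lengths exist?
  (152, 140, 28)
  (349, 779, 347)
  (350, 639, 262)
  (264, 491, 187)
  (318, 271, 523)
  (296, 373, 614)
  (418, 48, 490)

(28,140,152): 28+140 > 152 → valid
(347,349,779): 347+349 ≤ 779 → not valid
(262,350,639): 262+350 ≤ 639 → not valid
(187,264,491): 187+264 ≤ 491 → not valid
(271,318,523): 271+318 > 523 → valid
(296,373,614): 296+373 > 614 → valid
(48,418,490): 48+418 ≤ 490 → not valid
3 of the 7 triples form a triangle.

3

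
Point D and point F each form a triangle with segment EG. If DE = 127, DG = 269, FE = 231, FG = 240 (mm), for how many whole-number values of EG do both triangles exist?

From triangle DEG: 142 < EG < 396.
From triangle FEG: 9 < EG < 471.
Intersection: 142 < EG < 396, so integers 143 through 395: 253 values.

253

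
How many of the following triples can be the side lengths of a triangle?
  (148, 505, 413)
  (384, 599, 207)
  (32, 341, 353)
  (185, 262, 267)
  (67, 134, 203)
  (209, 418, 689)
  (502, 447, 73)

4

(148,413,505): 148+413 > 505 → valid
(207,384,599): 207+384 ≤ 599 → not valid
(32,341,353): 32+341 > 353 → valid
(185,262,267): 185+262 > 267 → valid
(67,134,203): 67+134 ≤ 203 → not valid
(209,418,689): 209+418 ≤ 689 → not valid
(73,447,502): 73+447 > 502 → valid
4 of the 7 triples form a triangle.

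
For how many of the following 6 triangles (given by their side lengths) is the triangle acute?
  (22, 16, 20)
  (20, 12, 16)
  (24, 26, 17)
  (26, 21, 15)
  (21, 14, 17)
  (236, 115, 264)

3

(22,16,20): 16²+20² = 656 > 484 = 22² → acute
(20,12,16): 12²+16² = 400 = 20² → right
(24,26,17): 17²+24² = 865 > 676 = 26² → acute
(26,21,15): 15²+21² = 666 < 676 = 26² → obtuse
(21,14,17): 14²+17² = 485 > 441 = 21² → acute
(236,115,264): 115²+236² = 68921 < 69696 = 264² → obtuse
3 of the 6 are acute.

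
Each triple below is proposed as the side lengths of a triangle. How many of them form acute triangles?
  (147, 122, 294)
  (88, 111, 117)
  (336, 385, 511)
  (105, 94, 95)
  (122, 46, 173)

(147,122,294): 122+147 ≤ 294, not a triangle
(88,111,117): 88²+111² = 20065 > 13689 = 117² → acute
(336,385,511): 336²+385² = 261121 = 511² → right
(105,94,95): 94²+95² = 17861 > 11025 = 105² → acute
(122,46,173): 46+122 ≤ 173, not a triangle
2 of the 5 are acute.

2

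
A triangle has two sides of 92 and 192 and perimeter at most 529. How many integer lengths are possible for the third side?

145

Triangle inequality: 100 < x < 284. Perimeter ≤ 529 gives x ≤ 529 − 92 − 192 = 245.
So 100 < x ≤ 245; integers 101 through 245: 145 values.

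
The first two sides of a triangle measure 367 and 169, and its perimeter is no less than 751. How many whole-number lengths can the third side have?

321

Triangle inequality: 198 < x < 536. Perimeter ≥ 751 gives x ≥ 751 − 367 − 169 = 215.
So 215 ≤ x < 536; integers 215 through 535: 321 values.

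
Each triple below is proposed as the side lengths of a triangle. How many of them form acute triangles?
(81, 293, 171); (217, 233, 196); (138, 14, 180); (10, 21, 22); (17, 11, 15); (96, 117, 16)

(81,293,171): 81+171 ≤ 293, not a triangle
(217,233,196): 196²+217² = 85505 > 54289 = 233² → acute
(138,14,180): 14+138 ≤ 180, not a triangle
(10,21,22): 10²+21² = 541 > 484 = 22² → acute
(17,11,15): 11²+15² = 346 > 289 = 17² → acute
(96,117,16): 16+96 ≤ 117, not a triangle
3 of the 6 are acute.

3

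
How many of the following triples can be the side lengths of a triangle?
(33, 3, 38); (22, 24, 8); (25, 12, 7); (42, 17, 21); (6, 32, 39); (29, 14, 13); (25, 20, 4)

1

(3,33,38): 3+33 ≤ 38 → not valid
(8,22,24): 8+22 > 24 → valid
(7,12,25): 7+12 ≤ 25 → not valid
(17,21,42): 17+21 ≤ 42 → not valid
(6,32,39): 6+32 ≤ 39 → not valid
(13,14,29): 13+14 ≤ 29 → not valid
(4,20,25): 4+20 ≤ 25 → not valid
1 of the 7 triples forms a triangle.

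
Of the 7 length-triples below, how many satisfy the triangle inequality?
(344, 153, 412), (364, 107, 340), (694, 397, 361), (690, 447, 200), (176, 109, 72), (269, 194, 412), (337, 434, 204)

(153,344,412): 153+344 > 412 → valid
(107,340,364): 107+340 > 364 → valid
(361,397,694): 361+397 > 694 → valid
(200,447,690): 200+447 ≤ 690 → not valid
(72,109,176): 72+109 > 176 → valid
(194,269,412): 194+269 > 412 → valid
(204,337,434): 204+337 > 434 → valid
6 of the 7 triples form a triangle.

6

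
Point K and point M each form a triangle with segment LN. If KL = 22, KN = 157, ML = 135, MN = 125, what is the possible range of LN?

135 < LN < 179

From triangle KLN: |22 − 157| < LN < 22 + 157, i.e. 135 < LN < 179.
From triangle MLN: 10 < LN < 260.
Both must hold, so LN lies in the intersection.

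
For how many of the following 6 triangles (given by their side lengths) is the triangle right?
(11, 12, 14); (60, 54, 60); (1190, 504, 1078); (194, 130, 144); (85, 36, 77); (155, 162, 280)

(11,12,14): 11²+12² = 265 > 196 = 14² → acute
(60,54,60): 54²+60² = 6516 > 3600 = 60² → acute
(1190,504,1078): 504²+1078² = 1416100 = 1190² → right
(194,130,144): 130²+144² = 37636 = 194² → right
(85,36,77): 36²+77² = 7225 = 85² → right
(155,162,280): 155²+162² = 50269 < 78400 = 280² → obtuse
3 of the 6 are right.

3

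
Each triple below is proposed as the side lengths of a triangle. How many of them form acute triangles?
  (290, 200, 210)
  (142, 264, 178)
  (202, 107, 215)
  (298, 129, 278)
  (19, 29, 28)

(290,200,210): 200²+210² = 84100 = 290² → right
(142,264,178): 142²+178² = 51848 < 69696 = 264² → obtuse
(202,107,215): 107²+202² = 52253 > 46225 = 215² → acute
(298,129,278): 129²+278² = 93925 > 88804 = 298² → acute
(19,29,28): 19²+28² = 1145 > 841 = 29² → acute
3 of the 5 are acute.

3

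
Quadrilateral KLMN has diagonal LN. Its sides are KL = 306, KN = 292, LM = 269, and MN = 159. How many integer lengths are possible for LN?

317

From triangle KLN: 14 < LN < 598.
From triangle MLN: 110 < LN < 428.
Intersection: 110 < LN < 428, so integers 111 through 427: 317 values.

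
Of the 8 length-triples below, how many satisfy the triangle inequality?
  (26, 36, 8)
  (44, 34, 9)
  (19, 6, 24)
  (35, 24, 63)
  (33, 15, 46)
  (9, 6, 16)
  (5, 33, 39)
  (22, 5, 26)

3

(8,26,36): 8+26 ≤ 36 → not valid
(9,34,44): 9+34 ≤ 44 → not valid
(6,19,24): 6+19 > 24 → valid
(24,35,63): 24+35 ≤ 63 → not valid
(15,33,46): 15+33 > 46 → valid
(6,9,16): 6+9 ≤ 16 → not valid
(5,33,39): 5+33 ≤ 39 → not valid
(5,22,26): 5+22 > 26 → valid
3 of the 8 triples form a triangle.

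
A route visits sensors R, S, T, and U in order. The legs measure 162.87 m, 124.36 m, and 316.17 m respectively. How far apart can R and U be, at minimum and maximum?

The maximum is all hops collinear in one direction: 162.87 + 124.36 + 316.17 = 603.40.
The longest hop is 316.17; the others sum to 287.23. Folding the others back against it leaves at least 316.17 − 287.23 = 28.94.

28.94 ≤ RU ≤ 603.40 m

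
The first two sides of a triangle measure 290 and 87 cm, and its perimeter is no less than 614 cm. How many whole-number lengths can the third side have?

140

Triangle inequality: 203 < x < 377. Perimeter ≥ 614 gives x ≥ 614 − 290 − 87 = 237.
So 237 ≤ x < 377; integers 237 through 376: 140 values.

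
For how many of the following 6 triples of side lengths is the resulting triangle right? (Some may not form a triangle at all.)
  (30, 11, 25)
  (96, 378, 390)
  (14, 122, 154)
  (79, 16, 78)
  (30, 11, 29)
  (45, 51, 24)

2

(30,11,25): 11²+25² = 746 < 900 = 30² → obtuse
(96,378,390): 96²+378² = 152100 = 390² → right
(14,122,154): 14+122 ≤ 154, not a triangle
(79,16,78): 16²+78² = 6340 > 6241 = 79² → acute
(30,11,29): 11²+29² = 962 > 900 = 30² → acute
(45,51,24): 24²+45² = 2601 = 51² → right
2 of the 6 are right.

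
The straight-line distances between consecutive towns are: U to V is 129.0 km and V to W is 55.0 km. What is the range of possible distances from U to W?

By the triangle inequality, |129.0 − 55.0| ≤ UW ≤ 129.0 + 55.0.

74.0 ≤ UW ≤ 184.0 km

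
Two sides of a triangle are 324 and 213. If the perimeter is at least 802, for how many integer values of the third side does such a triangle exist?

Triangle inequality: 111 < x < 537. Perimeter ≥ 802 gives x ≥ 802 − 324 − 213 = 265.
So 265 ≤ x < 537; integers 265 through 536: 272 values.

272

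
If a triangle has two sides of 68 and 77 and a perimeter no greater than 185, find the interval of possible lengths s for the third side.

Triangle inequality alone gives 9 < s < 145.
The perimeter condition gives s ≤ 185 − 68 − 77 = 40.
Intersecting the two: 9 < s ≤ 40.

9 < s ≤ 40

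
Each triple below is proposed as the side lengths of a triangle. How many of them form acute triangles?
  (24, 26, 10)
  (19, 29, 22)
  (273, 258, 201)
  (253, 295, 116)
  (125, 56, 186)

(24,26,10): 10²+24² = 676 = 26² → right
(19,29,22): 19²+22² = 845 > 841 = 29² → acute
(273,258,201): 201²+258² = 106965 > 74529 = 273² → acute
(253,295,116): 116²+253² = 77465 < 87025 = 295² → obtuse
(125,56,186): 56+125 ≤ 186, not a triangle
2 of the 5 are acute.

2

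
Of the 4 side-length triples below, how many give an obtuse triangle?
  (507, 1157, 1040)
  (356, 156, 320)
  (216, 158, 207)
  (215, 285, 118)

1

(507,1157,1040): 507²+1040² = 1338649 = 1157² → right
(356,156,320): 156²+320² = 126736 = 356² → right
(216,158,207): 158²+207² = 67813 > 46656 = 216² → acute
(215,285,118): 118²+215² = 60149 < 81225 = 285² → obtuse
1 of the 4 is obtuse.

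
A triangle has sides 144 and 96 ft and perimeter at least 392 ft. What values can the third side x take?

Triangle inequality alone gives 48 < x < 240.
The perimeter condition gives x ≥ 392 − 144 − 96 = 152.
Intersecting the two: 152 ≤ x < 240.

152 ≤ x < 240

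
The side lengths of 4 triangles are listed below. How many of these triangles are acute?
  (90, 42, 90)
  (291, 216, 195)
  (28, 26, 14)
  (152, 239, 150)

(90,42,90): 42²+90² = 9864 > 8100 = 90² → acute
(291,216,195): 195²+216² = 84681 = 291² → right
(28,26,14): 14²+26² = 872 > 784 = 28² → acute
(152,239,150): 150²+152² = 45604 < 57121 = 239² → obtuse
2 of the 4 are acute.

2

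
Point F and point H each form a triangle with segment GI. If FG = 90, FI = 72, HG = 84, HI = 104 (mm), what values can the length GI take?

20 < GI < 162

From triangle FGI: |90 − 72| < GI < 90 + 72, i.e. 18 < GI < 162.
From triangle HGI: 20 < GI < 188.
Both must hold, so GI lies in the intersection.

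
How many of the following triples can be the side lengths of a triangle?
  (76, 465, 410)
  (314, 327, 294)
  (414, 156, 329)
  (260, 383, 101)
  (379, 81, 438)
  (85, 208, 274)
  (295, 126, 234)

6

(76,410,465): 76+410 > 465 → valid
(294,314,327): 294+314 > 327 → valid
(156,329,414): 156+329 > 414 → valid
(101,260,383): 101+260 ≤ 383 → not valid
(81,379,438): 81+379 > 438 → valid
(85,208,274): 85+208 > 274 → valid
(126,234,295): 126+234 > 295 → valid
6 of the 7 triples form a triangle.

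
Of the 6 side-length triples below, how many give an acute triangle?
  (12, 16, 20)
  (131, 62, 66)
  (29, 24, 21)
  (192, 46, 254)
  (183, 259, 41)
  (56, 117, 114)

2

(12,16,20): 12²+16² = 400 = 20² → right
(131,62,66): 62+66 ≤ 131, not a triangle
(29,24,21): 21²+24² = 1017 > 841 = 29² → acute
(192,46,254): 46+192 ≤ 254, not a triangle
(183,259,41): 41+183 ≤ 259, not a triangle
(56,117,114): 56²+114² = 16132 > 13689 = 117² → acute
2 of the 6 are acute.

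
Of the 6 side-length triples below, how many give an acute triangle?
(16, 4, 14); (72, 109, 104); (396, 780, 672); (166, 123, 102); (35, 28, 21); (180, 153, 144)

2

(16,4,14): 4²+14² = 212 < 256 = 16² → obtuse
(72,109,104): 72²+104² = 16000 > 11881 = 109² → acute
(396,780,672): 396²+672² = 608400 = 780² → right
(166,123,102): 102²+123² = 25533 < 27556 = 166² → obtuse
(35,28,21): 21²+28² = 1225 = 35² → right
(180,153,144): 144²+153² = 44145 > 32400 = 180² → acute
2 of the 6 are acute.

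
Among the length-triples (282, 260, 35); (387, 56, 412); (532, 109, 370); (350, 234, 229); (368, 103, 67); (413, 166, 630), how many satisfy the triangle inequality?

3

(35,260,282): 35+260 > 282 → valid
(56,387,412): 56+387 > 412 → valid
(109,370,532): 109+370 ≤ 532 → not valid
(229,234,350): 229+234 > 350 → valid
(67,103,368): 67+103 ≤ 368 → not valid
(166,413,630): 166+413 ≤ 630 → not valid
3 of the 6 triples form a triangle.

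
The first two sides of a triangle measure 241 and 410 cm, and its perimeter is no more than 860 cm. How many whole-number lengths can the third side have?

40

Triangle inequality: 169 < x < 651. Perimeter ≤ 860 gives x ≤ 860 − 241 − 410 = 209.
So 169 < x ≤ 209; integers 170 through 209: 40 values.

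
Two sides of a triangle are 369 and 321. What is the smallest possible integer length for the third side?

49

The third side must be strictly greater than |369 − 321| = 48.
The smallest integer above 48 is 49.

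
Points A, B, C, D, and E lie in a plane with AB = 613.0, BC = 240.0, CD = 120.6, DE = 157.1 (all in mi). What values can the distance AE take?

The maximum is all hops collinear in one direction: 613.0 + 240.0 + 120.6 + 157.1 = 1130.7.
The longest hop is 613.0; the others sum to 517.7. Folding the others back against it leaves at least 613.0 − 517.7 = 95.3.

95.3 ≤ AE ≤ 1130.7 mi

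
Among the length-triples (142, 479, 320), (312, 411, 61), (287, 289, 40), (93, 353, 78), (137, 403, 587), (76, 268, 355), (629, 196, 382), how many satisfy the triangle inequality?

(142,320,479): 142+320 ≤ 479 → not valid
(61,312,411): 61+312 ≤ 411 → not valid
(40,287,289): 40+287 > 289 → valid
(78,93,353): 78+93 ≤ 353 → not valid
(137,403,587): 137+403 ≤ 587 → not valid
(76,268,355): 76+268 ≤ 355 → not valid
(196,382,629): 196+382 ≤ 629 → not valid
1 of the 7 triples forms a triangle.

1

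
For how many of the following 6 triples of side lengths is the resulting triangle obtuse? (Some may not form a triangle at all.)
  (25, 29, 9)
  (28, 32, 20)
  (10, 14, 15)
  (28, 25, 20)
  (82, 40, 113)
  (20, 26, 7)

3

(25,29,9): 9²+25² = 706 < 841 = 29² → obtuse
(28,32,20): 20²+28² = 1184 > 1024 = 32² → acute
(10,14,15): 10²+14² = 296 > 225 = 15² → acute
(28,25,20): 20²+25² = 1025 > 784 = 28² → acute
(82,40,113): 40²+82² = 8324 < 12769 = 113² → obtuse
(20,26,7): 7²+20² = 449 < 676 = 26² → obtuse
3 of the 6 are obtuse.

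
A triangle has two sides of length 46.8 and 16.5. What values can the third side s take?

By the triangle inequality, s must be less than 46.8 + 16.5 = 63.3 and greater than |46.8 − 16.5| = 30.3.

30.3 < s < 63.3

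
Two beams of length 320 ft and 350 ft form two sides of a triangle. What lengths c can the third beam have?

By the triangle inequality, c must be less than 320 + 350 = 670 and greater than |320 − 350| = 30.

30 < c < 670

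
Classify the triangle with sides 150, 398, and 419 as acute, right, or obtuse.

acute

Compare the square of the longest side to the sum of squares of the other two: 150² + 398² = 180904 > 175561 = 419².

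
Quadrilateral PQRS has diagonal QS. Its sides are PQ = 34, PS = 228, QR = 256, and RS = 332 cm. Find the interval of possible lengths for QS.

From triangle PQS: |34 − 228| < QS < 34 + 228, i.e. 194 < QS < 262.
From triangle RQS: 76 < QS < 588.
Both must hold, so QS lies in the intersection.

194 < QS < 262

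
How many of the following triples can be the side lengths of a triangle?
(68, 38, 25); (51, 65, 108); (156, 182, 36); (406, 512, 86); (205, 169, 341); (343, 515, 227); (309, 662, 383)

(25,38,68): 25+38 ≤ 68 → not valid
(51,65,108): 51+65 > 108 → valid
(36,156,182): 36+156 > 182 → valid
(86,406,512): 86+406 ≤ 512 → not valid
(169,205,341): 169+205 > 341 → valid
(227,343,515): 227+343 > 515 → valid
(309,383,662): 309+383 > 662 → valid
5 of the 7 triples form a triangle.

5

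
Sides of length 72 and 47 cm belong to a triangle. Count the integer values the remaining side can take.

The third side lies in the open interval (25, 119).
Integers from 26 to 118 inclusive: 118 − 26 + 1 = 93.

93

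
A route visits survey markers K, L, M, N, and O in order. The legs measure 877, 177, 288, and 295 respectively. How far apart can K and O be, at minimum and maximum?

The maximum is all hops collinear in one direction: 877 + 177 + 288 + 295 = 1637.
The longest hop is 877; the others sum to 760. Folding the others back against it leaves at least 877 − 760 = 117.

117 ≤ KO ≤ 1637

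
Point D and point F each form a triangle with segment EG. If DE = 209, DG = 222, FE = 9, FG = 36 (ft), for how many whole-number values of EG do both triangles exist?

17

From triangle DEG: 13 < EG < 431.
From triangle FEG: 27 < EG < 45.
Intersection: 27 < EG < 45, so integers 28 through 44: 17 values.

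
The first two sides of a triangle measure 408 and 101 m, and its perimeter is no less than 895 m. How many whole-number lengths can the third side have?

Triangle inequality: 307 < x < 509. Perimeter ≥ 895 gives x ≥ 895 − 408 − 101 = 386.
So 386 ≤ x < 509; integers 386 through 508: 123 values.

123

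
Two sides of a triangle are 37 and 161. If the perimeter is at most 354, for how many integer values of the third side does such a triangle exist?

Triangle inequality: 124 < x < 198. Perimeter ≤ 354 gives x ≤ 354 − 37 − 161 = 156.
So 124 < x ≤ 156; integers 125 through 156: 32 values.

32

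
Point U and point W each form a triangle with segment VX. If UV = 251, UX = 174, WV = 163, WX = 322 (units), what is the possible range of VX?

From triangle UVX: |251 − 174| < VX < 251 + 174, i.e. 77 < VX < 425.
From triangle WVX: 159 < VX < 485.
Both must hold, so VX lies in the intersection.

159 < VX < 425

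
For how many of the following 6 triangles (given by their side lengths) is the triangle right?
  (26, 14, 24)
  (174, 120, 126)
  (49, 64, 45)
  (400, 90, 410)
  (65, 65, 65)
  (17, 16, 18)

2

(26,14,24): 14²+24² = 772 > 676 = 26² → acute
(174,120,126): 120²+126² = 30276 = 174² → right
(49,64,45): 45²+49² = 4426 > 4096 = 64² → acute
(400,90,410): 90²+400² = 168100 = 410² → right
(65,65,65): 65²+65² = 8450 > 4225 = 65² → acute
(17,16,18): 16²+17² = 545 > 324 = 18² → acute
2 of the 6 are right.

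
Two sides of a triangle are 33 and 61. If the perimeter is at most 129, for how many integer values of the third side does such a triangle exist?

7

Triangle inequality: 28 < x < 94. Perimeter ≤ 129 gives x ≤ 129 − 33 − 61 = 35.
So 28 < x ≤ 35; integers 29 through 35: 7 values.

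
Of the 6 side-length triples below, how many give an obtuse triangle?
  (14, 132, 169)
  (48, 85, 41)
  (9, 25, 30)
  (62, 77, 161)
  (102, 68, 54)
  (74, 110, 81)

4

(14,132,169): 14+132 ≤ 169, not a triangle
(48,85,41): 41²+48² = 3985 < 7225 = 85² → obtuse
(9,25,30): 9²+25² = 706 < 900 = 30² → obtuse
(62,77,161): 62+77 ≤ 161, not a triangle
(102,68,54): 54²+68² = 7540 < 10404 = 102² → obtuse
(74,110,81): 74²+81² = 12037 < 12100 = 110² → obtuse
4 of the 6 are obtuse.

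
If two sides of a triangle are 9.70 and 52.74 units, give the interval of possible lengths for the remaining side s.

By the triangle inequality, s must be less than 9.70 + 52.74 = 62.44 and greater than |9.70 − 52.74| = 43.04.

43.04 < s < 62.44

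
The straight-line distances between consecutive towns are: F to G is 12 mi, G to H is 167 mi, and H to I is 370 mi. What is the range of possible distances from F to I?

191 ≤ FI ≤ 549 mi

The maximum is all hops collinear in one direction: 12 + 167 + 370 = 549.
The longest hop is 370; the others sum to 179. Folding the others back against it leaves at least 370 − 179 = 191.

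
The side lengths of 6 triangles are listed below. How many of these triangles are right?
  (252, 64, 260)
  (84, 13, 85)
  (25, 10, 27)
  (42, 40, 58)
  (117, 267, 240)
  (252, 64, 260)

5

(252,64,260): 64²+252² = 67600 = 260² → right
(84,13,85): 13²+84² = 7225 = 85² → right
(25,10,27): 10²+25² = 725 < 729 = 27² → obtuse
(42,40,58): 40²+42² = 3364 = 58² → right
(117,267,240): 117²+240² = 71289 = 267² → right
(252,64,260): 64²+252² = 67600 = 260² → right
5 of the 6 are right.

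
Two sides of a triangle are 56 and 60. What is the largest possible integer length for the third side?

115

The third side must be strictly less than 56 + 60 = 116.
The largest integer below 116 is 115.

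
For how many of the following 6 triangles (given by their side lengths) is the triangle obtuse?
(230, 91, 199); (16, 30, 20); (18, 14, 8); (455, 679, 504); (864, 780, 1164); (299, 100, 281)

4

(230,91,199): 91²+199² = 47882 < 52900 = 230² → obtuse
(16,30,20): 16²+20² = 656 < 900 = 30² → obtuse
(18,14,8): 8²+14² = 260 < 324 = 18² → obtuse
(455,679,504): 455²+504² = 461041 = 679² → right
(864,780,1164): 780²+864² = 1354896 = 1164² → right
(299,100,281): 100²+281² = 88961 < 89401 = 299² → obtuse
4 of the 6 are obtuse.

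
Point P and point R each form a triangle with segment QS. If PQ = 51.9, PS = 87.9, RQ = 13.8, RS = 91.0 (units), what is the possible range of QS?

77.2 < QS < 104.8

From triangle PQS: |51.9 − 87.9| < QS < 51.9 + 87.9, i.e. 36.0 < QS < 139.8.
From triangle RQS: 77.2 < QS < 104.8.
Both must hold, so QS lies in the intersection.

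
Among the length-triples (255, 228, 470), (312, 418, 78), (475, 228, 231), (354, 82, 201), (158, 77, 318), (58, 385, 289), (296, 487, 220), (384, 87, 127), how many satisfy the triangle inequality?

2

(228,255,470): 228+255 > 470 → valid
(78,312,418): 78+312 ≤ 418 → not valid
(228,231,475): 228+231 ≤ 475 → not valid
(82,201,354): 82+201 ≤ 354 → not valid
(77,158,318): 77+158 ≤ 318 → not valid
(58,289,385): 58+289 ≤ 385 → not valid
(220,296,487): 220+296 > 487 → valid
(87,127,384): 87+127 ≤ 384 → not valid
2 of the 8 triples form a triangle.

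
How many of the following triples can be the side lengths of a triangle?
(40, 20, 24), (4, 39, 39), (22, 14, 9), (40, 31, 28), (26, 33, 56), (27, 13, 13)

(20,24,40): 20+24 > 40 → valid
(4,39,39): 4+39 > 39 → valid
(9,14,22): 9+14 > 22 → valid
(28,31,40): 28+31 > 40 → valid
(26,33,56): 26+33 > 56 → valid
(13,13,27): 13+13 ≤ 27 → not valid
5 of the 6 triples form a triangle.

5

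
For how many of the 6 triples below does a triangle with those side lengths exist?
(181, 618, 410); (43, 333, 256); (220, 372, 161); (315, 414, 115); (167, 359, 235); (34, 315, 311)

4

(181,410,618): 181+410 ≤ 618 → not valid
(43,256,333): 43+256 ≤ 333 → not valid
(161,220,372): 161+220 > 372 → valid
(115,315,414): 115+315 > 414 → valid
(167,235,359): 167+235 > 359 → valid
(34,311,315): 34+311 > 315 → valid
4 of the 6 triples form a triangle.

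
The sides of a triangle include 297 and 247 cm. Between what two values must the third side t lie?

50 < t < 544 (cm)

By the triangle inequality, t must be less than 297 + 247 = 544 and greater than |297 − 247| = 50.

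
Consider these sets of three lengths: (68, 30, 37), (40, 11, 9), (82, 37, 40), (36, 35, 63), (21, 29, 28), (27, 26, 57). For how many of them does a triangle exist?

2

(30,37,68): 30+37 ≤ 68 → not valid
(9,11,40): 9+11 ≤ 40 → not valid
(37,40,82): 37+40 ≤ 82 → not valid
(35,36,63): 35+36 > 63 → valid
(21,28,29): 21+28 > 29 → valid
(26,27,57): 26+27 ≤ 57 → not valid
2 of the 6 triples form a triangle.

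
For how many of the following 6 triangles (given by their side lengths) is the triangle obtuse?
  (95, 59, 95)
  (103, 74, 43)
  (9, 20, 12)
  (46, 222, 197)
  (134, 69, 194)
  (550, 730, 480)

(95,59,95): 59²+95² = 12506 > 9025 = 95² → acute
(103,74,43): 43²+74² = 7325 < 10609 = 103² → obtuse
(9,20,12): 9²+12² = 225 < 400 = 20² → obtuse
(46,222,197): 46²+197² = 40925 < 49284 = 222² → obtuse
(134,69,194): 69²+134² = 22717 < 37636 = 194² → obtuse
(550,730,480): 480²+550² = 532900 = 730² → right
4 of the 6 are obtuse.

4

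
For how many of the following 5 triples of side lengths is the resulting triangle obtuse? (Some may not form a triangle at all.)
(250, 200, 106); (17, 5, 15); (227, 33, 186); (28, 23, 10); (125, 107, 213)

4

(250,200,106): 106²+200² = 51236 < 62500 = 250² → obtuse
(17,5,15): 5²+15² = 250 < 289 = 17² → obtuse
(227,33,186): 33+186 ≤ 227, not a triangle
(28,23,10): 10²+23² = 629 < 784 = 28² → obtuse
(125,107,213): 107²+125² = 27074 < 45369 = 213² → obtuse
4 of the 5 are obtuse.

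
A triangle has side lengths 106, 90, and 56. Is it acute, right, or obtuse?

right

Compare the square of the longest side to the sum of squares of the other two: 56² + 90² = 11236 = 106².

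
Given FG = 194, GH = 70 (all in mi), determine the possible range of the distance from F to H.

124 ≤ FH ≤ 264 mi

By the triangle inequality, |194 − 70| ≤ FH ≤ 194 + 70.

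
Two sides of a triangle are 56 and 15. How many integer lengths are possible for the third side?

The third side lies in the open interval (41, 71).
Integers from 42 to 70 inclusive: 70 − 42 + 1 = 29.

29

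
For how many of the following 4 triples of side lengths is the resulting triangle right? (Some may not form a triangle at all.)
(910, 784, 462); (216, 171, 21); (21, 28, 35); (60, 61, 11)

3

(910,784,462): 462²+784² = 828100 = 910² → right
(216,171,21): 21+171 ≤ 216, not a triangle
(21,28,35): 21²+28² = 1225 = 35² → right
(60,61,11): 11²+60² = 3721 = 61² → right
3 of the 4 are right.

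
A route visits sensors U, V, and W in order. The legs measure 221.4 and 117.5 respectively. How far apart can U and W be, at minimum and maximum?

By the triangle inequality, |221.4 − 117.5| ≤ UW ≤ 221.4 + 117.5.

103.9 ≤ UW ≤ 338.9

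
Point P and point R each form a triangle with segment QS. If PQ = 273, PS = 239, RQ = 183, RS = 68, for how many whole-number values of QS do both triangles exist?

135

From triangle PQS: 34 < QS < 512.
From triangle RQS: 115 < QS < 251.
Intersection: 115 < QS < 251, so integers 116 through 250: 135 values.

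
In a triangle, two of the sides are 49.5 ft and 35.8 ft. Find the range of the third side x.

By the triangle inequality, x must be less than 49.5 + 35.8 = 85.3 and greater than |49.5 − 35.8| = 13.7.

13.7 < x < 85.3 (ft)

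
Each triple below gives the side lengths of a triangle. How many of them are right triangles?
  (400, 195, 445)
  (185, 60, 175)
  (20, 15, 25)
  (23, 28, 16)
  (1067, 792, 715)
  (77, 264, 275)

(400,195,445): 195²+400² = 198025 = 445² → right
(185,60,175): 60²+175² = 34225 = 185² → right
(20,15,25): 15²+20² = 625 = 25² → right
(23,28,16): 16²+23² = 785 > 784 = 28² → acute
(1067,792,715): 715²+792² = 1138489 = 1067² → right
(77,264,275): 77²+264² = 75625 = 275² → right
5 of the 6 are right.

5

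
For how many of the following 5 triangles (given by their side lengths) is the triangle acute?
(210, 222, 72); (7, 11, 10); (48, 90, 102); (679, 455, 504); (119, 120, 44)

(210,222,72): 72²+210² = 49284 = 222² → right
(7,11,10): 7²+10² = 149 > 121 = 11² → acute
(48,90,102): 48²+90² = 10404 = 102² → right
(679,455,504): 455²+504² = 461041 = 679² → right
(119,120,44): 44²+119² = 16097 > 14400 = 120² → acute
2 of the 5 are acute.

2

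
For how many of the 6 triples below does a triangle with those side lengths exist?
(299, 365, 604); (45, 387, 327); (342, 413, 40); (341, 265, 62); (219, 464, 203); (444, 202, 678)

1

(299,365,604): 299+365 > 604 → valid
(45,327,387): 45+327 ≤ 387 → not valid
(40,342,413): 40+342 ≤ 413 → not valid
(62,265,341): 62+265 ≤ 341 → not valid
(203,219,464): 203+219 ≤ 464 → not valid
(202,444,678): 202+444 ≤ 678 → not valid
1 of the 6 triples forms a triangle.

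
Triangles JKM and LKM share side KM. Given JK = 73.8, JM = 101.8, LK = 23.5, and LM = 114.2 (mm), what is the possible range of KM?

90.7 < KM < 137.7

From triangle JKM: |73.8 − 101.8| < KM < 73.8 + 101.8, i.e. 28.0 < KM < 175.6.
From triangle LKM: 90.7 < KM < 137.7.
Both must hold, so KM lies in the intersection.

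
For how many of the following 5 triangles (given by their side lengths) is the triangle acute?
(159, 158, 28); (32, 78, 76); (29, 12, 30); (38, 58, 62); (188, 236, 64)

4

(159,158,28): 28²+158² = 25748 > 25281 = 159² → acute
(32,78,76): 32²+76² = 6800 > 6084 = 78² → acute
(29,12,30): 12²+29² = 985 > 900 = 30² → acute
(38,58,62): 38²+58² = 4808 > 3844 = 62² → acute
(188,236,64): 64²+188² = 39440 < 55696 = 236² → obtuse
4 of the 5 are acute.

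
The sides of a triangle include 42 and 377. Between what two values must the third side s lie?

335 < s < 419

By the triangle inequality, s must be less than 42 + 377 = 419 and greater than |42 − 377| = 335.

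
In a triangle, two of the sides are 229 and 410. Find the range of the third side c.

By the triangle inequality, c must be less than 229 + 410 = 639 and greater than |229 − 410| = 181.

181 < c < 639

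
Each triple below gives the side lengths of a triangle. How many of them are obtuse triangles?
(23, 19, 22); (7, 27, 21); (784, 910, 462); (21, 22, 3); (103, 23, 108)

3

(23,19,22): 19²+22² = 845 > 529 = 23² → acute
(7,27,21): 7²+21² = 490 < 729 = 27² → obtuse
(784,910,462): 462²+784² = 828100 = 910² → right
(21,22,3): 3²+21² = 450 < 484 = 22² → obtuse
(103,23,108): 23²+103² = 11138 < 11664 = 108² → obtuse
3 of the 5 are obtuse.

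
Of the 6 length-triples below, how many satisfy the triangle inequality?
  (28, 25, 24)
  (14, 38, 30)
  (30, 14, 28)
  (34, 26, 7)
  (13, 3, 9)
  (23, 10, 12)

(24,25,28): 24+25 > 28 → valid
(14,30,38): 14+30 > 38 → valid
(14,28,30): 14+28 > 30 → valid
(7,26,34): 7+26 ≤ 34 → not valid
(3,9,13): 3+9 ≤ 13 → not valid
(10,12,23): 10+12 ≤ 23 → not valid
3 of the 6 triples form a triangle.

3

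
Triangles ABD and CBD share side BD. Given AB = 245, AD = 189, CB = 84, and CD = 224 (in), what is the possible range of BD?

From triangle ABD: |245 − 189| < BD < 245 + 189, i.e. 56 < BD < 434.
From triangle CBD: 140 < BD < 308.
Both must hold, so BD lies in the intersection.

140 < BD < 308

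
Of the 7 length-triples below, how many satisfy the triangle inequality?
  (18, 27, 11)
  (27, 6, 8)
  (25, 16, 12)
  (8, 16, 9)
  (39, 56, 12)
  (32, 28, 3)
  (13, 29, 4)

(11,18,27): 11+18 > 27 → valid
(6,8,27): 6+8 ≤ 27 → not valid
(12,16,25): 12+16 > 25 → valid
(8,9,16): 8+9 > 16 → valid
(12,39,56): 12+39 ≤ 56 → not valid
(3,28,32): 3+28 ≤ 32 → not valid
(4,13,29): 4+13 ≤ 29 → not valid
3 of the 7 triples form a triangle.

3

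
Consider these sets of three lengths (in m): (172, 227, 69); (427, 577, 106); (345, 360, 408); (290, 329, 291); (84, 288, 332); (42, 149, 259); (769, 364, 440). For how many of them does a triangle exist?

(69,172,227): 69+172 > 227 → valid
(106,427,577): 106+427 ≤ 577 → not valid
(345,360,408): 345+360 > 408 → valid
(290,291,329): 290+291 > 329 → valid
(84,288,332): 84+288 > 332 → valid
(42,149,259): 42+149 ≤ 259 → not valid
(364,440,769): 364+440 > 769 → valid
5 of the 7 triples form a triangle.

5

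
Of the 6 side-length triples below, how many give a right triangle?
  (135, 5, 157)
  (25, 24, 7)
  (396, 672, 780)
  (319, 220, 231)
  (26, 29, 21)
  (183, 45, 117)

(135,5,157): 5+135 ≤ 157, not a triangle
(25,24,7): 7²+24² = 625 = 25² → right
(396,672,780): 396²+672² = 608400 = 780² → right
(319,220,231): 220²+231² = 101761 = 319² → right
(26,29,21): 21²+26² = 1117 > 841 = 29² → acute
(183,45,117): 45+117 ≤ 183, not a triangle
3 of the 6 are right.

3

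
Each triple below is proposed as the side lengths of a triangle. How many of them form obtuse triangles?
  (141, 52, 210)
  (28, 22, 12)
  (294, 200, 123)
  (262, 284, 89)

3

(141,52,210): 52+141 ≤ 210, not a triangle
(28,22,12): 12²+22² = 628 < 784 = 28² → obtuse
(294,200,123): 123²+200² = 55129 < 86436 = 294² → obtuse
(262,284,89): 89²+262² = 76565 < 80656 = 284² → obtuse
3 of the 4 are obtuse.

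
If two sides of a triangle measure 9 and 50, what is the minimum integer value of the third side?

42

The third side must be strictly greater than |9 − 50| = 41.
The smallest integer above 41 is 42.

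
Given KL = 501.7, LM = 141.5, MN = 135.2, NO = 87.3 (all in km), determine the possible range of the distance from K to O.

137.7 ≤ KO ≤ 865.7 km

The maximum is all hops collinear in one direction: 501.7 + 141.5 + 135.2 + 87.3 = 865.7.
The longest hop is 501.7; the others sum to 364.0. Folding the others back against it leaves at least 501.7 − 364.0 = 137.7.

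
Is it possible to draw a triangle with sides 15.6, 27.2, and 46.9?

No

The longest side is 46.9, but the other two sum to only 42.8.
42.8 < 46.9, so the triangle inequality fails.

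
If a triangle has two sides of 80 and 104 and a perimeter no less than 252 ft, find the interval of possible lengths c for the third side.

68 ≤ c < 184

Triangle inequality alone gives 24 < c < 184.
The perimeter condition gives c ≥ 252 − 80 − 104 = 68.
Intersecting the two: 68 ≤ c < 184.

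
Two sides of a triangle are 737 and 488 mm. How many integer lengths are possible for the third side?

The third side lies in the open interval (249, 1225).
Integers from 250 to 1224 inclusive: 1224 − 250 + 1 = 975.

975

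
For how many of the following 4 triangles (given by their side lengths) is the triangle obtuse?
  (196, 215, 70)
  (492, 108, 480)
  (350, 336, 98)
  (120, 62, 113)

1

(196,215,70): 70²+196² = 43316 < 46225 = 215² → obtuse
(492,108,480): 108²+480² = 242064 = 492² → right
(350,336,98): 98²+336² = 122500 = 350² → right
(120,62,113): 62²+113² = 16613 > 14400 = 120² → acute
1 of the 4 is obtuse.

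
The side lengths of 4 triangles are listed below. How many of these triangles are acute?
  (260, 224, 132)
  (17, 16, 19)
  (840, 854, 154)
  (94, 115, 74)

2

(260,224,132): 132²+224² = 67600 = 260² → right
(17,16,19): 16²+17² = 545 > 361 = 19² → acute
(840,854,154): 154²+840² = 729316 = 854² → right
(94,115,74): 74²+94² = 14312 > 13225 = 115² → acute
2 of the 4 are acute.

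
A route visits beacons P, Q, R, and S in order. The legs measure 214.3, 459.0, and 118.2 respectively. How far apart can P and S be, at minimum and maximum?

126.5 ≤ PS ≤ 791.5

The maximum is all hops collinear in one direction: 214.3 + 459.0 + 118.2 = 791.5.
The longest hop is 459.0; the others sum to 332.5. Folding the others back against it leaves at least 459.0 − 332.5 = 126.5.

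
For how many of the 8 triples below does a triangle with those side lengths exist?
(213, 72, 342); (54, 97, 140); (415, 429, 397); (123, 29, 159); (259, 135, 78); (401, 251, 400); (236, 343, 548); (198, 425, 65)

(72,213,342): 72+213 ≤ 342 → not valid
(54,97,140): 54+97 > 140 → valid
(397,415,429): 397+415 > 429 → valid
(29,123,159): 29+123 ≤ 159 → not valid
(78,135,259): 78+135 ≤ 259 → not valid
(251,400,401): 251+400 > 401 → valid
(236,343,548): 236+343 > 548 → valid
(65,198,425): 65+198 ≤ 425 → not valid
4 of the 8 triples form a triangle.

4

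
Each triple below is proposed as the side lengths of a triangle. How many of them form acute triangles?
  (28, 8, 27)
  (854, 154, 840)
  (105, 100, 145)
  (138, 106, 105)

(28,8,27): 8²+27² = 793 > 784 = 28² → acute
(854,154,840): 154²+840² = 729316 = 854² → right
(105,100,145): 100²+105² = 21025 = 145² → right
(138,106,105): 105²+106² = 22261 > 19044 = 138² → acute
2 of the 4 are acute.

2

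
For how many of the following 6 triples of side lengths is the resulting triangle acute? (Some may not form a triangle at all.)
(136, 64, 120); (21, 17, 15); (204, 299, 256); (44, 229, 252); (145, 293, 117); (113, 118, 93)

(136,64,120): 64²+120² = 18496 = 136² → right
(21,17,15): 15²+17² = 514 > 441 = 21² → acute
(204,299,256): 204²+256² = 107152 > 89401 = 299² → acute
(44,229,252): 44²+229² = 54377 < 63504 = 252² → obtuse
(145,293,117): 117+145 ≤ 293, not a triangle
(113,118,93): 93²+113² = 21418 > 13924 = 118² → acute
3 of the 6 are acute.

3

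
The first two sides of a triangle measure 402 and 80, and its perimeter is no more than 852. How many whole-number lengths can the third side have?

48

Triangle inequality: 322 < x < 482. Perimeter ≤ 852 gives x ≤ 852 − 402 − 80 = 370.
So 322 < x ≤ 370; integers 323 through 370: 48 values.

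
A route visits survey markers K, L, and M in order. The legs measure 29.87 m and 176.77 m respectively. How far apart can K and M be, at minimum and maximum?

By the triangle inequality, |29.87 − 176.77| ≤ KM ≤ 29.87 + 176.77.

146.90 ≤ KM ≤ 206.64 m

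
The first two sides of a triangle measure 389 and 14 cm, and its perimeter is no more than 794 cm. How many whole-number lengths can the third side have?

Triangle inequality: 375 < x < 403. Perimeter ≤ 794 gives x ≤ 794 − 389 − 14 = 391.
So 375 < x ≤ 391; integers 376 through 391: 16 values.

16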